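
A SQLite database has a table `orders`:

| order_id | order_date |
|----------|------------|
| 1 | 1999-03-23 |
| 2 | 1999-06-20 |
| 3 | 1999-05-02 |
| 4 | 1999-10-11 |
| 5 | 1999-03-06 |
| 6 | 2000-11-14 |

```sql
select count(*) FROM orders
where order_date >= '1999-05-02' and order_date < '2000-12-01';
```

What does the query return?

4

Rows in [1999-05-02, 2000-12-01): 1999-06-20, 1999-05-02, 1999-10-11, 2000-11-14 → 4 rows.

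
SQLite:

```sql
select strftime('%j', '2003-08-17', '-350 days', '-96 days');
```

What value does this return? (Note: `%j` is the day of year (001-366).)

148

First apply '-350 days', '-96 days': 2003-08-17 → 2002-05-28.
Day-of-year for 2002-05-28: days since 2002-01-01 inclusive = 148, zero-padded to 148.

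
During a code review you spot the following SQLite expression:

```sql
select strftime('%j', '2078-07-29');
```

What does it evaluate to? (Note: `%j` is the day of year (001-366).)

210

Day-of-year for 2078-07-29: days since 2078-01-01 inclusive = 210, zero-padded to 210.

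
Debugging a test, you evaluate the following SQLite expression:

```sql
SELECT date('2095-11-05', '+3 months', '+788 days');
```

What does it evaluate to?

Adding +3 months to 2095-11-05 gives 2096-02-05.
Applying '+788 days' to 2096-02-05: counting 788 days forward gives 2098-04-03.

2098-04-03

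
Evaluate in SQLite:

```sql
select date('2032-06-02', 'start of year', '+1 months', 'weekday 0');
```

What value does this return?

`start of year` rewinds 2032-06-02 to 2032-01-01.
Adding +1 month to 2032-01-01 gives 2032-02-01.
`weekday 0` advances to the next Sunday; 2032-02-01 is already a Sunday, so it stays at 2032-02-01.

2032-02-01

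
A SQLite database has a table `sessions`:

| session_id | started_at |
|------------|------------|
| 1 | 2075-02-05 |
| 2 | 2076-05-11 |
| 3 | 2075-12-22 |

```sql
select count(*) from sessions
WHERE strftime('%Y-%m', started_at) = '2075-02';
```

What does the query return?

Rows with year-month 2075-02: 2075-02-05 → 1.

1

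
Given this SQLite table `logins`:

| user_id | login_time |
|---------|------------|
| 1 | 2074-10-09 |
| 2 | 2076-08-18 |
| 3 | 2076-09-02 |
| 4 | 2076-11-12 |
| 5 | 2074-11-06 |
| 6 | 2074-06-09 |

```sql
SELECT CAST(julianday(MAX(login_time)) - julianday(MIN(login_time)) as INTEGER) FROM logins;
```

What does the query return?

887

MIN = 2074-06-09, MAX = 2076-11-12.
21 days remain in June 2074 after the 9th (30 − 9).
Full months from July 2074 through October 2076 contribute their day counts.
Then 12 days into November 2076.
Total: 21 + 31 + 31 + 30 + 31 + 30 + 31 + 31 + 28 + 31 + 30 + 31 + 30 + 31 + 31 + 30 + 31 + 30 + 31 + 31 + 29 + 31 + 30 + 31 + 30 + 31 + 31 + 30 + 31 + 12 = 887.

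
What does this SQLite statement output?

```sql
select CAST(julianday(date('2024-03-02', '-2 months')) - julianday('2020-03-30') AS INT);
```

1373

Adding -2 months to 2024-03-02 gives 2024-01-02.
1 day remains in March 2020 after the 30th (31 − 30).
Full months from April 2020 through December 2023 contribute their day counts.
Then 2 days into January 2024.
Total: 1 + 30 + 31 + 30 + 31 + 31 + 30 + 31 + 30 + 31 + 31 + 28 + 31 + 30 + 31 + 30 + 31 + 31 + 30 + 31 + 30 + 31 + 31 + 28 + 31 + 30 + 31 + 30 + 31 + 31 + 30 + 31 + 30 + 31 + 31 + 28 + 31 + 30 + 31 + 30 + 31 + 31 + 30 + 31 + 30 + 31 + 2 = 1373.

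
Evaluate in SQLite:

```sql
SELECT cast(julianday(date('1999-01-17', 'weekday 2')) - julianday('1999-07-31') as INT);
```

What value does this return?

`weekday 2` advances to the next Tuesday; 1999-01-17 is a Sunday, so it moves forward to 1999-01-19.
12 days remain in January 1999 after the 19th (31 − 19).
February 1999: 28 days.
March 1999: 31 days.
April 1999: 30 days.
May 1999: 31 days.
June 1999: 30 days.
Then 31 days into July 1999.
Total: 12 + 28 + 31 + 30 + 31 + 30 + 31 = 193.
The subtraction is earlier − later, so the result is −193 → -193.

-193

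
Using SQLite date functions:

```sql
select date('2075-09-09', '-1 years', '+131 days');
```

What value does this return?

Adding -1 year to 2075-09-09 gives 2074-09-09.
Applying '+131 days' to 2074-09-09: counting 131 days forward gives 2075-01-18.

2075-01-18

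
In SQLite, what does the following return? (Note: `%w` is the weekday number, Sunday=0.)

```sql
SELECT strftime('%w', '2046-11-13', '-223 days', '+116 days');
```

0

First apply '-223 days', '+116 days': 2046-11-13 → 2046-07-29.
2046-07-29 is a Sunday; with Sunday=0 that is 0.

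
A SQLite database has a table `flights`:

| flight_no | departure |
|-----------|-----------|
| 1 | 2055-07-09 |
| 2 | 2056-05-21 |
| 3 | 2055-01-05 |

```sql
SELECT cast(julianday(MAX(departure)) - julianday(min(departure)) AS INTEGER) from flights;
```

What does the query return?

502

MIN = 2055-01-05, MAX = 2056-05-21.
26 days remain in January 2055 after the 5th (31 − 5).
Full months from February 2055 through April 2056 contribute their day counts.
Then 21 days into May 2056.
Total: 26 + 28 + 31 + 30 + 31 + 30 + 31 + 31 + 30 + 31 + 30 + 31 + 31 + 29 + 31 + 30 + 21 = 502.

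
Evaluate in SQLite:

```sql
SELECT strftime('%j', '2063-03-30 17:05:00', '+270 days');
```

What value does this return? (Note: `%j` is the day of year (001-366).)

359

First apply '+270 days': 2063-03-30 17:05:00 → 2063-12-25 17:05:00.
Day-of-year for 2063-12-25: days since 2063-01-01 inclusive = 359, zero-padded to 359.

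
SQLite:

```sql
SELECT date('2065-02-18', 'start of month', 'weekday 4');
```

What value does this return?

2065-02-05

`start of month` rewinds 2065-02-18 to 2065-02-01.
`weekday 4` advances to the next Thursday; 2065-02-01 is a Sunday, so it moves forward to 2065-02-05.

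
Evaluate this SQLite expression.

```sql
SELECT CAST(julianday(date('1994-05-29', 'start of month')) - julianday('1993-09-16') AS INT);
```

`start of month` rewinds 1994-05-29 to 1994-05-01.
14 days remain in September 1993 after the 16th (30 − 16).
Full months from October 1993 through April 1994 contribute their day counts.
Then 1 day into May 1994.
Total: 14 + 31 + 30 + 31 + 31 + 28 + 31 + 30 + 1 = 227.

227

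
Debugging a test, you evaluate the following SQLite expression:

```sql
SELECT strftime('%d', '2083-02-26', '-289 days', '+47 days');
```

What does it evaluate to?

29

First apply '-289 days', '+47 days': 2083-02-26 → 2082-06-29.
`%d` extracts the 2-digit day of month: 29.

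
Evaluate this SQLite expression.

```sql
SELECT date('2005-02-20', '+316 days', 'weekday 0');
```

2006-01-08

Applying '+316 days' to 2005-02-20: counting 316 days forward gives 2006-01-02.
`weekday 0` advances to the next Sunday; 2006-01-02 is a Monday, so it moves forward to 2006-01-08.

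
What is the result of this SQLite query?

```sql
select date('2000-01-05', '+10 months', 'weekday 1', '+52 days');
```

Adding +10 months to 2000-01-05 gives 2000-11-05.
`weekday 1` advances to the next Monday; 2000-11-05 is a Sunday, so it moves forward to 2000-11-06.
Applying '+52 days' to 2000-11-06: counting 52 days forward gives 2000-12-28.

2000-12-28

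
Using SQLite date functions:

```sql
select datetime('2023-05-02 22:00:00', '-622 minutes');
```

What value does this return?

2023-05-02 11:38:00

622 minutes = 10h 22m; -622 minutes from 2023-05-02 22:00:00 is 2023-05-02 11:38:00.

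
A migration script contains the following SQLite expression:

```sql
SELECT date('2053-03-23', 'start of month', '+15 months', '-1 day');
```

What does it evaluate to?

2054-05-31

`start of month` rewinds 2053-03-23 to 2053-03-01.
Adding +15 months to 2053-03-01 gives 2054-06-01.
Going back 1 day from 2054-06-01 reaches 2054-05-31 (last day of May, 31 days).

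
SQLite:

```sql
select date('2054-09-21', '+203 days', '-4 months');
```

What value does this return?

2054-12-12

Applying '+203 days' to 2054-09-21: counting 203 days forward gives 2055-04-12.
Adding -4 months to 2055-04-12 gives 2054-12-12.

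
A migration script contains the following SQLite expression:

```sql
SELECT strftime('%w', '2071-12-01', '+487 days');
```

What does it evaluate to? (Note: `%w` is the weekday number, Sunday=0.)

6

First apply '+487 days': 2071-12-01 → 2073-04-01.
2073-04-01 is a Saturday; with Sunday=0 that is 6.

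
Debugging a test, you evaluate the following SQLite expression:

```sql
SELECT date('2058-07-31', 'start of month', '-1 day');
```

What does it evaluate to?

`start of month` rewinds 2058-07-31 to 2058-07-01.
Going back 1 day from 2058-07-01 reaches 2058-06-30 (last day of June, 30 days).

2058-06-30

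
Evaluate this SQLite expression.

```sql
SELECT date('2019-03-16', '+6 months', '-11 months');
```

2018-10-16

Adding +6 months to 2019-03-16 gives 2019-09-16.
Adding -11 months to 2019-09-16 gives 2018-10-16.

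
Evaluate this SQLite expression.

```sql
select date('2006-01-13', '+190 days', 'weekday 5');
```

2006-07-28

Applying '+190 days' to 2006-01-13: counting 190 days forward gives 2006-07-22.
`weekday 5` advances to the next Friday; 2006-07-22 is a Saturday, so it moves forward to 2006-07-28.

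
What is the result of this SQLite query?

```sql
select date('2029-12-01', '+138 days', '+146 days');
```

2030-09-11

Applying '+138 days' to 2029-12-01: counting 138 days forward gives 2030-04-18.
Applying '+146 days' to 2030-04-18: counting 146 days forward gives 2030-09-11.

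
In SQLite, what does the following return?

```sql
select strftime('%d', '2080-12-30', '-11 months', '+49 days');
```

First apply '-11 months', '+49 days': 2080-12-30 → 2080-03-19.
`%d` extracts the 2-digit day of month: 19.

19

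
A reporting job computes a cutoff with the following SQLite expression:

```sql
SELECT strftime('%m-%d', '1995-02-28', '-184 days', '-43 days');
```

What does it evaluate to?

07-16

First apply '-184 days', '-43 days': 1995-02-28 → 1994-07-16.
`%m-%d` extracts the month-day: 07-16.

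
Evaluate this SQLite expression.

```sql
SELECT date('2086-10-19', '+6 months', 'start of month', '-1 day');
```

Adding +6 months to 2086-10-19 gives 2087-04-19.
`start of month` rewinds 2087-04-19 to 2087-04-01.
Going back 1 day from 2087-04-01 reaches 2087-03-31 (last day of March, 31 days).

2087-03-31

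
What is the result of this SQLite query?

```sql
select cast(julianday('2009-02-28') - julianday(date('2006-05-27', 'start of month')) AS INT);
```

`start of month` rewinds 2006-05-27 to 2006-05-01.
30 days remain in May 2006 after the 1st (31 − 1).
Full months from June 2006 through January 2009 contribute their day counts.
Then 28 days into February 2009.
Total: 30 + 30 + 31 + 31 + 30 + 31 + 30 + 31 + 31 + 28 + 31 + 30 + 31 + 30 + 31 + 31 + 30 + 31 + 30 + 31 + 31 + 29 + 31 + 30 + 31 + 30 + 31 + 31 + 30 + 31 + 30 + 31 + 31 + 28 = 1034.

1034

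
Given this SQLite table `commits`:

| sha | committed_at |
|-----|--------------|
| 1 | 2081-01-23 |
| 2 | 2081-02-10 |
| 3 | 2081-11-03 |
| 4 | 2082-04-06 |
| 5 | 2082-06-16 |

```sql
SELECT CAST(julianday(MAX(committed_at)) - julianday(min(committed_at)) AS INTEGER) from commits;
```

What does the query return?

509

MIN = 2081-01-23, MAX = 2082-06-16.
8 days remain in January 2081 after the 23rd (31 − 23).
Full months from February 2081 through May 2082 contribute their day counts.
Then 16 days into June 2082.
Total: 8 + 28 + 31 + 30 + 31 + 30 + 31 + 31 + 30 + 31 + 30 + 31 + 31 + 28 + 31 + 30 + 31 + 16 = 509.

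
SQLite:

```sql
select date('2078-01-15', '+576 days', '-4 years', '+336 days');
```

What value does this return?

2076-07-15

Applying '+576 days' to 2078-01-15: counting 576 days forward gives 2079-08-14.
Adding -4 years to 2079-08-14 gives 2075-08-14.
Applying '+336 days' to 2075-08-14: counting 336 days forward gives 2076-07-15.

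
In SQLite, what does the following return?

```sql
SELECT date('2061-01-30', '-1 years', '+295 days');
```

2060-11-20

Adding -1 year to 2061-01-30 gives 2060-01-30.
Applying '+295 days' to 2060-01-30: counting 295 days forward gives 2060-11-20.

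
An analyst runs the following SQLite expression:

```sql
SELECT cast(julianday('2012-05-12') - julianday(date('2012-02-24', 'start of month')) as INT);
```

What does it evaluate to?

101

`start of month` rewinds 2012-02-24 to 2012-02-01.
28 days remain in February 2012 after the 1st (29 − 1).
March 2012: 31 days.
April 2012: 30 days.
Then 12 days into May 2012.
Total: 28 + 31 + 30 + 12 = 101.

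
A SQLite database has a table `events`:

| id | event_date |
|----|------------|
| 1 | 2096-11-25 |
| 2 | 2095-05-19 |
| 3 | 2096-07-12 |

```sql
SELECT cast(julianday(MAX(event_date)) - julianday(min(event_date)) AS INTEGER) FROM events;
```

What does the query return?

556

MIN = 2095-05-19, MAX = 2096-11-25.
12 days remain in May 2095 after the 19th (31 − 19).
Full months from June 2095 through October 2096 contribute their day counts.
Then 25 days into November 2096.
Total: 12 + 30 + 31 + 31 + 30 + 31 + 30 + 31 + 31 + 29 + 31 + 30 + 31 + 30 + 31 + 31 + 30 + 31 + 25 = 556.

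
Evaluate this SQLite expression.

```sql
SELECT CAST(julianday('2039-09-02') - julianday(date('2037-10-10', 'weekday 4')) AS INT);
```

`weekday 4` advances to the next Thursday; 2037-10-10 is a Saturday, so it moves forward to 2037-10-15.
16 days remain in October 2037 after the 15th (31 − 15).
Full months from November 2037 through August 2039 contribute their day counts.
Then 2 days into September 2039.
Total: 16 + 30 + 31 + 31 + 28 + 31 + 30 + 31 + 30 + 31 + 31 + 30 + 31 + 30 + 31 + 31 + 28 + 31 + 30 + 31 + 30 + 31 + 31 + 2 = 687.

687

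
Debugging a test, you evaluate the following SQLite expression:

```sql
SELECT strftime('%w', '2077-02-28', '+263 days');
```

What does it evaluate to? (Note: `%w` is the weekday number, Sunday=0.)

First apply '+263 days': 2077-02-28 → 2077-11-18.
2077-11-18 is a Thursday; with Sunday=0 that is 4.

4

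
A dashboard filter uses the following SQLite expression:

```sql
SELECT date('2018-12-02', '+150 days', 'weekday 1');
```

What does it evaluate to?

Applying '+150 days' to 2018-12-02: counting 150 days forward gives 2019-05-01.
`weekday 1` advances to the next Monday; 2019-05-01 is a Wednesday, so it moves forward to 2019-05-06.

2019-05-06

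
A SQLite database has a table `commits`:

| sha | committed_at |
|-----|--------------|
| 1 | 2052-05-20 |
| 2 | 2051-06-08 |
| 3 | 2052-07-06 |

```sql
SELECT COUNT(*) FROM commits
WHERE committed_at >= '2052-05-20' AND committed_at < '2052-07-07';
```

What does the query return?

2

Rows in [2052-05-20, 2052-07-07): 2052-05-20, 2052-07-06 → 2 rows.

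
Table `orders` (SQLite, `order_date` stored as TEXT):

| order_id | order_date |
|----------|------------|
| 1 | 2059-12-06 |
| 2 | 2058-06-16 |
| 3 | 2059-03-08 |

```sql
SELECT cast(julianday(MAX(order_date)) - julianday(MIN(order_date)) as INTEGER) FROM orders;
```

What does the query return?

MIN = 2058-06-16, MAX = 2059-12-06.
14 days remain in June 2058 after the 16th (30 − 16).
Full months from July 2058 through November 2059 contribute their day counts.
Then 6 days into December 2059.
Total: 14 + 31 + 31 + 30 + 31 + 30 + 31 + 31 + 28 + 31 + 30 + 31 + 30 + 31 + 31 + 30 + 31 + 30 + 6 = 538.

538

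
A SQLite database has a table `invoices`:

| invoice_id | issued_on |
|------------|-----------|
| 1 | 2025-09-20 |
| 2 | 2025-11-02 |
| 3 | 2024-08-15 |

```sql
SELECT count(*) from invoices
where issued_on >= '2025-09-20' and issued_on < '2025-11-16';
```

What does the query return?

2

Rows in [2025-09-20, 2025-11-16): 2025-09-20, 2025-11-02 → 2 rows.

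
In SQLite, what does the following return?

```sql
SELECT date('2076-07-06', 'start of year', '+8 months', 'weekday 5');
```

2076-09-04

`start of year` rewinds 2076-07-06 to 2076-01-01.
Adding +8 months to 2076-01-01 gives 2076-09-01.
`weekday 5` advances to the next Friday; 2076-09-01 is a Tuesday, so it moves forward to 2076-09-04.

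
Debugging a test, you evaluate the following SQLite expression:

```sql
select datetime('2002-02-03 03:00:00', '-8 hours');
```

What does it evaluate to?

-8 hours from 2002-02-03 03:00:00 is 2002-02-02 19:00:00 (crosses midnight).

2002-02-02 19:00:00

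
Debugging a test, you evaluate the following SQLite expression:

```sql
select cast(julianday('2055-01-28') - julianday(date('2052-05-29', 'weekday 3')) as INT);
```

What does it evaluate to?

`weekday 3` advances to the next Wednesday; 2052-05-29 is already a Wednesday, so it stays at 2052-05-29.
2 days remain in May 2052 after the 29th (31 − 29).
Full months from June 2052 through December 2054 contribute their day counts.
Then 28 days into January 2055.
Total: 2 + 30 + 31 + 31 + 30 + 31 + 30 + 31 + 31 + 28 + 31 + 30 + 31 + 30 + 31 + 31 + 30 + 31 + 30 + 31 + 31 + 28 + 31 + 30 + 31 + 30 + 31 + 31 + 30 + 31 + 30 + 31 + 28 = 974.

974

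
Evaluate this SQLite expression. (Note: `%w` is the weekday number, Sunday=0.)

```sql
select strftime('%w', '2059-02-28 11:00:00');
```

2059-02-28 is a Friday; with Sunday=0 that is 5.

5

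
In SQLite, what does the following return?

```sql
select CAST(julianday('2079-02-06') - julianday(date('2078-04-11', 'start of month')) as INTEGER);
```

311

`start of month` rewinds 2078-04-11 to 2078-04-01.
29 days remain in April 2078 after the 1st (30 − 1).
Full months from May 2078 through January 2079 contribute their day counts.
Then 6 days into February 2079.
Total: 29 + 31 + 30 + 31 + 31 + 30 + 31 + 30 + 31 + 31 + 6 = 311.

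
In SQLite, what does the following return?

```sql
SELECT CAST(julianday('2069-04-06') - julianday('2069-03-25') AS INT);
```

12

6 days remain in March 2069 after the 25th (31 − 25).
Then 6 days into April 2069.
Total: 6 + 6 = 12.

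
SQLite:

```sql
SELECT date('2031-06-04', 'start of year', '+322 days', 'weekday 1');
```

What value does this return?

2031-11-24

`start of year` rewinds 2031-06-04 to 2031-01-01.
Applying '+322 days' to 2031-01-01: counting 322 days forward gives 2031-11-19.
`weekday 1` advances to the next Monday; 2031-11-19 is a Wednesday, so it moves forward to 2031-11-24.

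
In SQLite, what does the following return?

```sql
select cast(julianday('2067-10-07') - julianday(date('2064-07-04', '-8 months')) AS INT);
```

Adding -8 months to 2064-07-04 gives 2063-11-04.
26 days remain in November 2063 after the 4th (30 − 4).
Full months from December 2063 through September 2067 contribute their day counts.
Then 7 days into October 2067.
Total: 26 + 31 + 31 + 29 + 31 + 30 + 31 + 30 + 31 + 31 + 30 + 31 + 30 + 31 + 31 + 28 + 31 + 30 + 31 + 30 + 31 + 31 + 30 + 31 + 30 + 31 + 31 + 28 + 31 + 30 + 31 + 30 + 31 + 31 + 30 + 31 + 30 + 31 + 31 + 28 + 31 + 30 + 31 + 30 + 31 + 31 + 30 + 7 = 1433.

1433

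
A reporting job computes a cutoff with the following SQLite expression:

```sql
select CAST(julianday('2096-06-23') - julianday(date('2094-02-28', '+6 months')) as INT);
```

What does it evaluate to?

Adding +6 months to 2094-02-28 gives 2094-08-28.
3 days remain in August 2094 after the 28th (31 − 28).
Full months from September 2094 through May 2096 contribute their day counts.
Then 23 days into June 2096.
Total: 3 + 30 + 31 + 30 + 31 + 31 + 28 + 31 + 30 + 31 + 30 + 31 + 31 + 30 + 31 + 30 + 31 + 31 + 29 + 31 + 30 + 31 + 23 = 665.

665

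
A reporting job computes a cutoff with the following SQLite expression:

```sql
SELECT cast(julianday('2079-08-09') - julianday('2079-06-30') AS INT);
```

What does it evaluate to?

40

0 days remain in June 2079 after the 30th (30 − 30).
July 2079: 31 days.
Then 9 days into August 2079.
Total: 0 + 31 + 9 = 40.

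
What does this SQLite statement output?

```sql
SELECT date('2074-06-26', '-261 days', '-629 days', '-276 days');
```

2071-04-17

Applying '-261 days' to 2074-06-26: counting 261 days back gives 2073-10-08.
Applying '-629 days' to 2073-10-08: counting 629 days back gives 2072-01-18.
Applying '-276 days' to 2072-01-18: counting 276 days back gives 2071-04-17.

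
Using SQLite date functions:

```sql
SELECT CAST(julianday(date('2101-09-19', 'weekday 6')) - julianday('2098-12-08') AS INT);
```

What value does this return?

`weekday 6` advances to the next Saturday; 2101-09-19 is a Monday, so it moves forward to 2101-09-24.
23 days remain in December 2098 after the 8th (31 − 8).
Full months from January 2099 through August 2101 contribute their day counts.
Then 24 days into September 2101.
Total: 23 + 31 + 28 + 31 + 30 + 31 + 30 + 31 + 31 + 30 + 31 + 30 + 31 + 31 + 28 + 31 + 30 + 31 + 30 + 31 + 31 + 30 + 31 + 30 + 31 + 31 + 28 + 31 + 30 + 31 + 30 + 31 + 31 + 24 = 1020.

1020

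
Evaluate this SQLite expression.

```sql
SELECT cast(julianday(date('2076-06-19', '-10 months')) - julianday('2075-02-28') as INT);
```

Adding -10 months to 2076-06-19 gives 2075-08-19.
0 days remain in February 2075 after the 28th (28 − 28).
March 2075: 31 days.
April 2075: 30 days.
May 2075: 31 days.
June 2075: 30 days.
July 2075: 31 days.
Then 19 days into August 2075.
Total: 0 + 31 + 30 + 31 + 30 + 31 + 19 = 172.

172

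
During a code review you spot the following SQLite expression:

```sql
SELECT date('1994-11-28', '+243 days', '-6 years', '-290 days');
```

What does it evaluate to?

Applying '+243 days' to 1994-11-28: counting 243 days forward gives 1995-07-29.
Adding -6 years to 1995-07-29 gives 1989-07-29.
Applying '-290 days' to 1989-07-29: counting 290 days back gives 1988-10-12.

1988-10-12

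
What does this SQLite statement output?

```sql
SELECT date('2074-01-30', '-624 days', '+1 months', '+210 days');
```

Applying '-624 days' to 2074-01-30: counting 624 days back gives 2072-05-16.
Adding +1 month to 2072-05-16 gives 2072-06-16.
Applying '+210 days' to 2072-06-16: counting 210 days forward gives 2073-01-12.

2073-01-12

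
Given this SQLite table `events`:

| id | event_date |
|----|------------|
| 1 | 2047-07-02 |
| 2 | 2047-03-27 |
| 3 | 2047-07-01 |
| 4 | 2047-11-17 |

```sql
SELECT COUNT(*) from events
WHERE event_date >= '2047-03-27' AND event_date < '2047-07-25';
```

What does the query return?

Rows in [2047-03-27, 2047-07-25): 2047-07-02, 2047-03-27, 2047-07-01 → 3 rows.

3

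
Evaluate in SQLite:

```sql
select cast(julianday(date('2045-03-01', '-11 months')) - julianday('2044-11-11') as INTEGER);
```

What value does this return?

Adding -11 months to 2045-03-01 gives 2044-04-01.
29 days remain in April 2044 after the 1st (30 − 1).
Full months from May 2044 through October 2044 contribute their day counts.
Then 11 days into November 2044.
Total: 29 + 31 + 30 + 31 + 31 + 30 + 31 + 11 = 224.
The subtraction is earlier − later, so the result is −224 → -224.

-224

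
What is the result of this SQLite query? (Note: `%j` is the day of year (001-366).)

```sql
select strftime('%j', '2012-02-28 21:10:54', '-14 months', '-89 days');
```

273

First apply '-14 months', '-89 days': 2012-02-28 21:10:54 → 2010-09-30 21:10:54.
Day-of-year for 2010-09-30: days since 2010-01-01 inclusive = 273, zero-padded to 273.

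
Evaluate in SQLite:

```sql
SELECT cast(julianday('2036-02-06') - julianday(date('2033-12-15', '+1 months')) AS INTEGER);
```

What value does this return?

752

Adding +1 month to 2033-12-15 gives 2034-01-15.
16 days remain in January 2034 after the 15th (31 − 15).
Full months from February 2034 through January 2036 contribute their day counts.
Then 6 days into February 2036.
Total: 16 + 28 + 31 + 30 + 31 + 30 + 31 + 31 + 30 + 31 + 30 + 31 + 31 + 28 + 31 + 30 + 31 + 30 + 31 + 31 + 30 + 31 + 30 + 31 + 31 + 6 = 752.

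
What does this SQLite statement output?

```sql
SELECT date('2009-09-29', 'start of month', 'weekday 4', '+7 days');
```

2009-09-10

`start of month` rewinds 2009-09-29 to 2009-09-01.
`weekday 4` advances to the next Thursday; 2009-09-01 is a Tuesday, so it moves forward to 2009-09-03.
Advancing 7 more days within September lands on 2009-09-10.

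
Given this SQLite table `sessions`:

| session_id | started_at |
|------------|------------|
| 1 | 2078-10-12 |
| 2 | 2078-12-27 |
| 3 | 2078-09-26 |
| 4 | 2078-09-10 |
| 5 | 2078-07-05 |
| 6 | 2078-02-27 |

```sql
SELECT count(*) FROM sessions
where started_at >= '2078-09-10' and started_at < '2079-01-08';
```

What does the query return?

4

Rows in [2078-09-10, 2079-01-08): 2078-10-12, 2078-12-27, 2078-09-26, 2078-09-10 → 4 rows.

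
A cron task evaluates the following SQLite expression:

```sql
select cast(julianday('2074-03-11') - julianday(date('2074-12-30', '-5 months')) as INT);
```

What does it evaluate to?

-141

Adding -5 months to 2074-12-30 gives 2074-07-30.
20 days remain in March 2074 after the 11th (31 − 11).
April 2074: 30 days.
May 2074: 31 days.
June 2074: 30 days.
Then 30 days into July 2074.
Total: 20 + 30 + 31 + 30 + 30 = 141.
The subtraction is earlier − later, so the result is −141 → -141.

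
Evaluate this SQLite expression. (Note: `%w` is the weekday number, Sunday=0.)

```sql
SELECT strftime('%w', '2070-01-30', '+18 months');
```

First apply '+18 months': 2070-01-30 → 2071-07-30.
2071-07-30 is a Thursday; with Sunday=0 that is 4.

4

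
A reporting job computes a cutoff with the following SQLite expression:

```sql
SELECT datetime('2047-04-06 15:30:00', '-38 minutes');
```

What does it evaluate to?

2047-04-06 14:52:00

-38 minutes from 2047-04-06 15:30:00 is 2047-04-06 14:52:00.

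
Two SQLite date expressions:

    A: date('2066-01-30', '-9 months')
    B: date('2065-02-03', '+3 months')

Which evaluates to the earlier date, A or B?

A = 2065-04-30.
B = 2065-05-03.
A is earlier.

A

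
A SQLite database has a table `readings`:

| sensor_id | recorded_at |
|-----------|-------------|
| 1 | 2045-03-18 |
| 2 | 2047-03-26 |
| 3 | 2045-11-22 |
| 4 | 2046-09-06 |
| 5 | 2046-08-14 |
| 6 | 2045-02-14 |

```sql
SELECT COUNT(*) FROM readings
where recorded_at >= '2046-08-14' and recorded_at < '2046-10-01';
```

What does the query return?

2

Rows in [2046-08-14, 2046-10-01): 2046-09-06, 2046-08-14 → 2 rows.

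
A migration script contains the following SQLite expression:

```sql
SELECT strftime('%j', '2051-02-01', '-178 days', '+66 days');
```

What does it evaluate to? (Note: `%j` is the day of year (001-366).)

285

First apply '-178 days', '+66 days': 2051-02-01 → 2050-10-12.
Day-of-year for 2050-10-12: days since 2050-01-01 inclusive = 285, zero-padded to 285.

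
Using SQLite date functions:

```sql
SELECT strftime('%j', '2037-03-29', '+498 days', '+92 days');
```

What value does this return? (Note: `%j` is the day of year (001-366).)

First apply '+498 days', '+92 days': 2037-03-29 → 2038-11-09.
Day-of-year for 2038-11-09: days since 2038-01-01 inclusive = 313, zero-padded to 313.

313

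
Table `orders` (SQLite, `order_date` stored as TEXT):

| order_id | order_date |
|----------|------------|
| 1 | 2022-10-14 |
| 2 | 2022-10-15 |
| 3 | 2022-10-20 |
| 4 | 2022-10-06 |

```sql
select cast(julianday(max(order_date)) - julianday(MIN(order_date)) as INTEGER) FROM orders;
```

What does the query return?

MIN = 2022-10-06, MAX = 2022-10-20.
Both dates are in October 2022: 20 − 6 = 14.

14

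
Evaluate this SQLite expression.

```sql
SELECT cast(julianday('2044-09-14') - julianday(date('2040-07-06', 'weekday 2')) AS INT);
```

`weekday 2` advances to the next Tuesday; 2040-07-06 is a Friday, so it moves forward to 2040-07-10.
21 days remain in July 2040 after the 10th (31 − 10).
Full months from August 2040 through August 2044 contribute their day counts.
Then 14 days into September 2044.
Total: 21 + 31 + 30 + 31 + 30 + 31 + 31 + 28 + 31 + 30 + 31 + 30 + 31 + 31 + 30 + 31 + 30 + 31 + 31 + 28 + 31 + 30 + 31 + 30 + 31 + 31 + 30 + 31 + 30 + 31 + 31 + 28 + 31 + 30 + 31 + 30 + 31 + 31 + 30 + 31 + 30 + 31 + 31 + 29 + 31 + 30 + 31 + 30 + 31 + 31 + 14 = 1527.

1527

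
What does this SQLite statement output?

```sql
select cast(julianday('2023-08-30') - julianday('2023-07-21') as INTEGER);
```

40

10 days remain in July 2023 after the 21st (31 − 21).
Then 30 days into August 2023.
Total: 10 + 30 = 40.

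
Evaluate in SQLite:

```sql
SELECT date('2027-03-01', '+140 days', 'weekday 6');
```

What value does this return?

Applying '+140 days' to 2027-03-01: counting 140 days forward gives 2027-07-19.
`weekday 6` advances to the next Saturday; 2027-07-19 is a Monday, so it moves forward to 2027-07-24.

2027-07-24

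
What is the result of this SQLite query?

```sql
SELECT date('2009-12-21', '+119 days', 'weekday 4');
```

2010-04-22

Applying '+119 days' to 2009-12-21: counting 119 days forward gives 2010-04-19.
`weekday 4` advances to the next Thursday; 2010-04-19 is a Monday, so it moves forward to 2010-04-22.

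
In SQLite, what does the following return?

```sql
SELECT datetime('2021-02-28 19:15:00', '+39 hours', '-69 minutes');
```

+39 hours from 2021-02-28 19:15:00 is 2021-03-02 10:15:00 (crosses midnight).
69 minutes = 1h 9m; -69 minutes from 2021-03-02 10:15:00 is 2021-03-02 09:06:00.

2021-03-02 09:06:00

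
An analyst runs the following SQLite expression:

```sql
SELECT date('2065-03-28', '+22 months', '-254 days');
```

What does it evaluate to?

Adding +22 months to 2065-03-28 gives 2067-01-28.
Applying '-254 days' to 2067-01-28: counting 254 days back gives 2066-05-19.

2066-05-19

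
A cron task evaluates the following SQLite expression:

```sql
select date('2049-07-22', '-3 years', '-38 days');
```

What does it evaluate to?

Adding -3 years to 2049-07-22 gives 2046-07-22.
Going back 22 days from 2046-07-22 reaches 2046-06-30 (last day of June, 30 days).
Going back 16 days within June lands on 2046-06-14.

2046-06-14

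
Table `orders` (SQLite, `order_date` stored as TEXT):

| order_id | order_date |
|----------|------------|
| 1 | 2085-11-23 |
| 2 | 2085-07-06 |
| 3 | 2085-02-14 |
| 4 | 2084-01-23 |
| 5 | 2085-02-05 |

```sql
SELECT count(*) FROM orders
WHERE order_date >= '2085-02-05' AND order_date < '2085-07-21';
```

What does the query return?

Rows in [2085-02-05, 2085-07-21): 2085-07-06, 2085-02-14, 2085-02-05 → 3 rows.

3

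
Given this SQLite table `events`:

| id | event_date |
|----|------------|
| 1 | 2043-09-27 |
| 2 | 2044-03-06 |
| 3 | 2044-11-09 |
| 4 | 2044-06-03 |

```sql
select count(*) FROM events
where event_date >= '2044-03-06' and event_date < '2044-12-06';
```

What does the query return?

3

Rows in [2044-03-06, 2044-12-06): 2044-03-06, 2044-11-09, 2044-06-03 → 3 rows.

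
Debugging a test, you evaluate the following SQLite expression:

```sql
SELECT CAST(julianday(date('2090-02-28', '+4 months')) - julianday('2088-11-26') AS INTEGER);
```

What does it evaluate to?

Adding +4 months to 2090-02-28 gives 2090-06-28.
4 days remain in November 2088 after the 26th (30 − 26).
Full months from December 2088 through May 2090 contribute their day counts.
Then 28 days into June 2090.
Total: 4 + 31 + 31 + 28 + 31 + 30 + 31 + 30 + 31 + 31 + 30 + 31 + 30 + 31 + 31 + 28 + 31 + 30 + 31 + 28 = 579.

579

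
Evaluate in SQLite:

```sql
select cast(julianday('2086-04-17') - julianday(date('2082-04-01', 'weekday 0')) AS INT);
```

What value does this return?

`weekday 0` advances to the next Sunday; 2082-04-01 is a Wednesday, so it moves forward to 2082-04-05.
25 days remain in April 2082 after the 5th (30 − 5).
Full months from May 2082 through March 2086 contribute their day counts.
Then 17 days into April 2086.
Total: 25 + 31 + 30 + 31 + 31 + 30 + 31 + 30 + 31 + 31 + 28 + 31 + 30 + 31 + 30 + 31 + 31 + 30 + 31 + 30 + 31 + 31 + 29 + 31 + 30 + 31 + 30 + 31 + 31 + 30 + 31 + 30 + 31 + 31 + 28 + 31 + 30 + 31 + 30 + 31 + 31 + 30 + 31 + 30 + 31 + 31 + 28 + 31 + 17 = 1473.

1473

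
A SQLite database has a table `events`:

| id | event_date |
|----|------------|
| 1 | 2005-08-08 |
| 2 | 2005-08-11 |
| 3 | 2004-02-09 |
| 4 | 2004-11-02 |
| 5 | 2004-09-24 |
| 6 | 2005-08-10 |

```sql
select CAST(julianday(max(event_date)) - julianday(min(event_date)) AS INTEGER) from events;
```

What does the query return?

549

MIN = 2004-02-09, MAX = 2005-08-11.
20 days remain in February 2004 after the 9th (29 − 9).
Full months from March 2004 through July 2005 contribute their day counts.
Then 11 days into August 2005.
Total: 20 + 31 + 30 + 31 + 30 + 31 + 31 + 30 + 31 + 30 + 31 + 31 + 28 + 31 + 30 + 31 + 30 + 31 + 11 = 549.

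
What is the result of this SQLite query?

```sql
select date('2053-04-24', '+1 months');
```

Adding +1 month to 2053-04-24 gives 2053-05-24.

2053-05-24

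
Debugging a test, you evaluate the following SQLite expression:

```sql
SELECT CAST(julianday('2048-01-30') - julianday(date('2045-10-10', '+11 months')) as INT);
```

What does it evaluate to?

507

Adding +11 months to 2045-10-10 gives 2046-09-10.
20 days remain in September 2046 after the 10th (30 − 10).
Full months from October 2046 through December 2047 contribute their day counts.
Then 30 days into January 2048.
Total: 20 + 31 + 30 + 31 + 31 + 28 + 31 + 30 + 31 + 30 + 31 + 31 + 30 + 31 + 30 + 31 + 30 = 507.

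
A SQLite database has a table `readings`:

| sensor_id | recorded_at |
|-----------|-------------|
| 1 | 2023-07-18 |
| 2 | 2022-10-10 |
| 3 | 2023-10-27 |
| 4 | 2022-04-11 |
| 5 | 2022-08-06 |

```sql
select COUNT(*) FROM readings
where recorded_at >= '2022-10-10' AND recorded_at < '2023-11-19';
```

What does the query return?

Rows in [2022-10-10, 2023-11-19): 2023-07-18, 2022-10-10, 2023-10-27 → 3 rows.

3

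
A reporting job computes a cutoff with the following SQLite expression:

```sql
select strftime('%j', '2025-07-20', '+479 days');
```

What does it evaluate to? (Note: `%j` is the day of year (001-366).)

First apply '+479 days': 2025-07-20 → 2026-11-11.
Day-of-year for 2026-11-11: days since 2026-01-01 inclusive = 315, zero-padded to 315.

315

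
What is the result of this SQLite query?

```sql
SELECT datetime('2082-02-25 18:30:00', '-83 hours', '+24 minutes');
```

2082-02-22 07:54:00

-83 hours from 2082-02-25 18:30:00 is 2082-02-22 07:30:00 (crosses midnight).
+24 minutes from 2082-02-22 07:30:00 is 2082-02-22 07:54:00.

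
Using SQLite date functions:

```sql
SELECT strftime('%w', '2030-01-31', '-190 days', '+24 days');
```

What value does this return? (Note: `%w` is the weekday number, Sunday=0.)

6

First apply '-190 days', '+24 days': 2030-01-31 → 2029-08-18.
2029-08-18 is a Saturday; with Sunday=0 that is 6.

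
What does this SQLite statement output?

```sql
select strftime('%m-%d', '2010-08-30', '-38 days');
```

07-23

First apply '-38 days': 2010-08-30 → 2010-07-23.
`%m-%d` extracts the month-day: 07-23.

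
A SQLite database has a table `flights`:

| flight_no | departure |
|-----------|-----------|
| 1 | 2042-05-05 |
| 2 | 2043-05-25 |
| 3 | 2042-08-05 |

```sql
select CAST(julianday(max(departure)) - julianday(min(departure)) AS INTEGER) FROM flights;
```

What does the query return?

385

MIN = 2042-05-05, MAX = 2043-05-25.
26 days remain in May 2042 after the 5th (31 − 5).
Full months from June 2042 through April 2043 contribute their day counts.
Then 25 days into May 2043.
Total: 26 + 30 + 31 + 31 + 30 + 31 + 30 + 31 + 31 + 28 + 31 + 30 + 25 = 385.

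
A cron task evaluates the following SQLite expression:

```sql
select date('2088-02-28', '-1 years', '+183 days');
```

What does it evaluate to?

Adding -1 year to 2088-02-28 gives 2087-02-28.
Applying '+183 days' to 2087-02-28: counting 183 days forward gives 2087-08-30.

2087-08-30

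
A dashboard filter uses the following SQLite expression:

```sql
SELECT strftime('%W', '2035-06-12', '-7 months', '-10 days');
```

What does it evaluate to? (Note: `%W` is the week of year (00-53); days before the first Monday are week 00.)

44

First apply '-7 months', '-10 days': 2035-06-12 → 2034-11-02.
2034-11-02 is a Thursday. SQLite's %W counts Mondays since the year started; the result is 44.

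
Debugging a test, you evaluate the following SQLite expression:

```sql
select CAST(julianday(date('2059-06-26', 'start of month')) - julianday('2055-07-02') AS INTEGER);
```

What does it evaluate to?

1430

`start of month` rewinds 2059-06-26 to 2059-06-01.
29 days remain in July 2055 after the 2nd (31 − 2).
Full months from August 2055 through May 2059 contribute their day counts.
Then 1 day into June 2059.
Total: 29 + 31 + 30 + 31 + 30 + 31 + 31 + 29 + 31 + 30 + 31 + 30 + 31 + 31 + 30 + 31 + 30 + 31 + 31 + 28 + 31 + 30 + 31 + 30 + 31 + 31 + 30 + 31 + 30 + 31 + 31 + 28 + 31 + 30 + 31 + 30 + 31 + 31 + 30 + 31 + 30 + 31 + 31 + 28 + 31 + 30 + 31 + 1 = 1430.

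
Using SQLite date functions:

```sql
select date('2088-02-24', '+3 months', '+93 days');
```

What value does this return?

Adding +3 months to 2088-02-24 gives 2088-05-24.
Applying '+93 days' to 2088-05-24: counting 93 days forward gives 2088-08-25.

2088-08-25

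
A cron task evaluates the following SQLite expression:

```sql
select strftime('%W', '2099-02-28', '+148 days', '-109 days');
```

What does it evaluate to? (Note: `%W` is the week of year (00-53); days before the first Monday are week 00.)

First apply '+148 days', '-109 days': 2099-02-28 → 2099-04-08.
2099-04-08 is a Wednesday. SQLite's %W counts Mondays since the year started; the result is 14.

14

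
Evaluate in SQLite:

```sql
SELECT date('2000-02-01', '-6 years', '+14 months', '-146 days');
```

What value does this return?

1994-11-06

Adding -6 years to 2000-02-01 gives 1994-02-01.
Adding +14 months to 1994-02-01 gives 1995-04-01.
Applying '-146 days' to 1995-04-01: counting 146 days back gives 1994-11-06.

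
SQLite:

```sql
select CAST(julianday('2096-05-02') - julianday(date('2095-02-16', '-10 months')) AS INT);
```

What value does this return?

Adding -10 months to 2095-02-16 gives 2094-04-16.
14 days remain in April 2094 after the 16th (30 − 16).
Full months from May 2094 through April 2096 contribute their day counts.
Then 2 days into May 2096.
Total: 14 + 31 + 30 + 31 + 31 + 30 + 31 + 30 + 31 + 31 + 28 + 31 + 30 + 31 + 30 + 31 + 31 + 30 + 31 + 30 + 31 + 31 + 29 + 31 + 30 + 2 = 747.

747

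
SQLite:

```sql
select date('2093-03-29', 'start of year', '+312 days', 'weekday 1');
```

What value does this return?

2093-11-09

`start of year` rewinds 2093-03-29 to 2093-01-01.
Applying '+312 days' to 2093-01-01: counting 312 days forward gives 2093-11-09.
`weekday 1` advances to the next Monday; 2093-11-09 is already a Monday, so it stays at 2093-11-09.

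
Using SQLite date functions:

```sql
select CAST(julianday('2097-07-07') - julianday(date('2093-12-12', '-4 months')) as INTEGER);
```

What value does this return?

1425

Adding -4 months to 2093-12-12 gives 2093-08-12.
19 days remain in August 2093 after the 12th (31 − 12).
Full months from September 2093 through June 2097 contribute their day counts.
Then 7 days into July 2097.
Total: 19 + 30 + 31 + 30 + 31 + 31 + 28 + 31 + 30 + 31 + 30 + 31 + 31 + 30 + 31 + 30 + 31 + 31 + 28 + 31 + 30 + 31 + 30 + 31 + 31 + 30 + 31 + 30 + 31 + 31 + 29 + 31 + 30 + 31 + 30 + 31 + 31 + 30 + 31 + 30 + 31 + 31 + 28 + 31 + 30 + 31 + 30 + 7 = 1425.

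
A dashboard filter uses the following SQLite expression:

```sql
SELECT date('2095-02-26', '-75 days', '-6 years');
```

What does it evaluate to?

Applying '-75 days' to 2095-02-26: counting 75 days back gives 2094-12-13.
Adding -6 years to 2094-12-13 gives 2088-12-13.

2088-12-13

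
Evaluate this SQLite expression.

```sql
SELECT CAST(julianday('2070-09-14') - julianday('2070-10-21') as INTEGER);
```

-37

16 days remain in September 2070 after the 14th (30 − 14).
Then 21 days into October 2070.
Total: 16 + 21 = 37.
The subtraction is earlier − later, so the result is −37 → -37.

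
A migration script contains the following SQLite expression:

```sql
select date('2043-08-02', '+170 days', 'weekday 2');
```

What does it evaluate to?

Applying '+170 days' to 2043-08-02: counting 170 days forward gives 2044-01-19.
`weekday 2` advances to the next Tuesday; 2044-01-19 is already a Tuesday, so it stays at 2044-01-19.

2044-01-19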